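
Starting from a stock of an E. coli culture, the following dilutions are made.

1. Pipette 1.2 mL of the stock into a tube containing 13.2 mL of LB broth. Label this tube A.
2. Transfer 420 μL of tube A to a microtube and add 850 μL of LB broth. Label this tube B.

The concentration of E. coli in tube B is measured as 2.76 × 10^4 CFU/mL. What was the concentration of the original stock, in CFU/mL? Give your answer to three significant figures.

Step 1: 1.2 mL + 13.2 mL = 14.4 mL total → factor 14.4/1.2 = 12
Step 2: 420 μL + 850 μL = 1270 μL total → factor 1270/420 = 3.0238
Overall dilution factor = 12 × 3.0238 = 36.286
Stock = 2.76 × 10^4 CFU/mL × 36.286 = 1.00 × 10^6 CFU/mL

1.00 × 10^6 CFU/mL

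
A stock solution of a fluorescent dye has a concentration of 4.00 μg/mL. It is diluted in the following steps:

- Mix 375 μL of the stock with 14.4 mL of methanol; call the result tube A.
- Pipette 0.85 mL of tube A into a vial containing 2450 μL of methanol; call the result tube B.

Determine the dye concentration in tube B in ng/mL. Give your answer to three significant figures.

26.1 ng/mL

Step 1: 375 μL + 14.4 mL = 14775 μL total → factor 14775/375 = 39.4
Step 2: 0.85 mL + 2450 μL = 3.3 mL total → factor 3.3/0.85 = 3.8824
Overall dilution factor = 39.4 × 3.8824 = 152.96
Final = 4.00 μg/mL / 152.96 = 0.02615 μg/mL = 26.1 ng/mL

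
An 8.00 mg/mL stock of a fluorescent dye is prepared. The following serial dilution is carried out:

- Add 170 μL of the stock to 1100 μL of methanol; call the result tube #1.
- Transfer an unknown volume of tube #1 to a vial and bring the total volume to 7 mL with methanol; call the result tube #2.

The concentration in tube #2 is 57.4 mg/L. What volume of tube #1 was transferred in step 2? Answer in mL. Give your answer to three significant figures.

0.375 mL

Step 1: 170 μL + 1100 μL = 1270 μL total → factor 1270/170 = 7.4706
Step 2: v brought to 7 mL → factor = 7 mL/v
Product of known-step factors = 7.4706
Overall factor = 8.00 mg/mL / (57.4 mg/L) = 139.37
Step-2 factor = 139.37 / 7.4706 = 18.656
v = 7 mL / 18.656 = 0.375 mL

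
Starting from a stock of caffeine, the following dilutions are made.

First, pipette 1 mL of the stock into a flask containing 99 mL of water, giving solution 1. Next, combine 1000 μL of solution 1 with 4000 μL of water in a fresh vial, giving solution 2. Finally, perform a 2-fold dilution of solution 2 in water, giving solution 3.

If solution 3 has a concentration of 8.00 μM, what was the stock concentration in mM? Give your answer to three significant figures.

Step 1: 1 mL + 99 mL = 100 mL total → factor 100/1 = 100
Step 2: 1000 μL + 4000 μL = 5000 μL total → factor 5000/1000 = 5
Step 3: 2-fold → factor 2
Overall dilution factor = 100 × 5 × 2 = 1000
Stock = 8.00 μM × 1000 = 8000 μM = 8.00 mM

8.00 mM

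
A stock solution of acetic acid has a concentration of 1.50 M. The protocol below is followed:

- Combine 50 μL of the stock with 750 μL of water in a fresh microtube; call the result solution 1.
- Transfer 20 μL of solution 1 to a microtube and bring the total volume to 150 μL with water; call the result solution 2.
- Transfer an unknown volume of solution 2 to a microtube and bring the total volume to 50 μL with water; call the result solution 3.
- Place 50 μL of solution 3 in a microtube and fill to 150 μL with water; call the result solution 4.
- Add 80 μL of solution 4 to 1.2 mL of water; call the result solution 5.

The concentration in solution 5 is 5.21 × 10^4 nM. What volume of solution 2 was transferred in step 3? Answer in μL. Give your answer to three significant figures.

10.0 μL

Step 1: 50 μL + 750 μL = 800 μL total → factor 800/50 = 16
Step 2: 20 μL brought to 150 μL → factor 150/20 = 7.5
Step 3: v brought to 50 μL → factor = 50 μL/v
Step 4: 50 μL brought to 150 μL → factor 150/50 = 3
Step 5: 80 μL + 1.2 mL = 1280 μL total → factor 1280/80 = 16
Product of known-step factors = 5760
Overall factor = 1.50 M / (5.21 × 10^4 nM) = 28791
Step-3 factor = 28791 / 5760 = 4.9984
v = 50 μL / 4.9984 = 10.0 μL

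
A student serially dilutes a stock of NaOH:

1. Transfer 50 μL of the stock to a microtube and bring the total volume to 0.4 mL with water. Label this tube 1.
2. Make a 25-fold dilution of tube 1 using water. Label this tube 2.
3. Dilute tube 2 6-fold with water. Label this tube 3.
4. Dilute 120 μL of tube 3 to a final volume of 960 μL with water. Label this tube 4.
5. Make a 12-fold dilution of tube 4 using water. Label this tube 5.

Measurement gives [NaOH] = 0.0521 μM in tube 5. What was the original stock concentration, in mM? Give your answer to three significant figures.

6.00 mM

Step 1: 50 μL brought to 0.4 mL → factor 400/50 = 8
Step 2: 25-fold → factor 25
Step 3: 6-fold → factor 6
Step 4: 120 μL brought to 960 μL → factor 960/120 = 8
Step 5: 12-fold → factor 12
Overall dilution factor = 8 × 25 × 6 × 8 × 12 = 1.152 × 10^5
Stock = 0.0521 μM × 1.152 × 10^5 = 6002 μM = 6.00 mM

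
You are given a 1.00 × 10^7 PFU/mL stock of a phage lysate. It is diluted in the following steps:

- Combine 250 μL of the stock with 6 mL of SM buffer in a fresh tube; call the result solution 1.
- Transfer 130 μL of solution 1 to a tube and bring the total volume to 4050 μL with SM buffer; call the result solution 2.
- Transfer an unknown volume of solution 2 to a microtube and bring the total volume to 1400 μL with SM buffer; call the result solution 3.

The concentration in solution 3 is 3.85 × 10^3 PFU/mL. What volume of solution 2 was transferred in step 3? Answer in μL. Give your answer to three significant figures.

Step 1: 250 μL + 6 mL = 6250 μL total → factor 6250/250 = 25
Step 2: 130 μL brought to 4050 μL → factor 4050/130 = 31.154
Step 3: v brought to 1400 μL → factor = 1400 μL/v
Product of known-step factors = 778.85
Overall factor = 1.00 × 10^7 PFU/mL / (3.85 × 10^3 PFU/mL) = 2597.4
Step-3 factor = 2597.4 / 778.85 = 3.3349
v = 1400 μL / 3.3349 = 420 μL

420 μL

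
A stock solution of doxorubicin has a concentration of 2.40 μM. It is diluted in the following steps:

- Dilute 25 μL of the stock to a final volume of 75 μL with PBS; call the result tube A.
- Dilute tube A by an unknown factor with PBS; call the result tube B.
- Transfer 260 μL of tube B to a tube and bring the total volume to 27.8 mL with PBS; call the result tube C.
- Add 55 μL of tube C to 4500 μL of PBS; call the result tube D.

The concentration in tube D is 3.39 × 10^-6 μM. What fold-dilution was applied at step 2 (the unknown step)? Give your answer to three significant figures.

26.6-fold

Step 1: 25 μL brought to 75 μL → factor 75/25 = 3
Step 2: unknown factor x
Step 3: 260 μL brought to 27.8 mL → factor 27800/260 = 106.92
Step 4: 55 μL + 4500 μL = 4555 μL total → factor 4555/55 = 82.818
Product of known-step factors = 26566
Overall factor = 2.40 μM / (3.39 × 10^-6 μM) = 7.0796 × 10^5
x = 7.0796 × 10^5 / 26566 = 26.6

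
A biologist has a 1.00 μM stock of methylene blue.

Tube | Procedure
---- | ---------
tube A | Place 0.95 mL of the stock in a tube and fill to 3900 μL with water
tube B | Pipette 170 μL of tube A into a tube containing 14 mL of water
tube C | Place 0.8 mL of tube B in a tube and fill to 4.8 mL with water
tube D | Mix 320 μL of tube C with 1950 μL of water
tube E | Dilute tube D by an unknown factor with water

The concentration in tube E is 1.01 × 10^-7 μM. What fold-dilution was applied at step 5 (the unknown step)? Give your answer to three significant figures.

680-fold

Step 1: 0.95 mL brought to 3900 μL → factor 3.9/0.95 = 4.1053
Step 2: 170 μL + 14 mL = 14170 μL total → factor 14170/170 = 83.353
Step 3: 0.8 mL brought to 4.8 mL → factor 4.8/0.8 = 6
Step 4: 320 μL + 1950 μL = 2270 μL total → factor 2270/320 = 7.0938
Step 5: unknown factor x
Product of known-step factors = 14564
Overall factor = 1.00 μM / (1.01 × 10^-7 μM) = 9.901 × 10^6
x = 9.901 × 10^6 / 14564 = 680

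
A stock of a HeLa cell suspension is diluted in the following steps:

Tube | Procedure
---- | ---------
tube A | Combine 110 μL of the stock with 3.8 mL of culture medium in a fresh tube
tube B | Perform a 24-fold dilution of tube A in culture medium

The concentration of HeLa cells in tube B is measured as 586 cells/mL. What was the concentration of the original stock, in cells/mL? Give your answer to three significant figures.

Step 1: 110 μL + 3.8 mL = 3910 μL total → factor 3910/110 = 35.545
Step 2: 24-fold → factor 24
Overall dilution factor = 35.545 × 24 = 853.09
Stock = 586 cells/mL × 853.09 = 5.00 × 10^5 cells/mL

5.00 × 10^5 cells/mL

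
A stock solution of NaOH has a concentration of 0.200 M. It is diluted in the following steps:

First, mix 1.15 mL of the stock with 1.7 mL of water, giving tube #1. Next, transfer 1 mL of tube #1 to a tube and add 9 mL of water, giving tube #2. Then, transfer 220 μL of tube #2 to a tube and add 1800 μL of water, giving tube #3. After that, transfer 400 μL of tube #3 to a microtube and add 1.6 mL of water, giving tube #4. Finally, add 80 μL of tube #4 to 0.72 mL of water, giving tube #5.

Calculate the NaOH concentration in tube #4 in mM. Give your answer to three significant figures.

0.176 mM

Step 1: 1.15 mL + 1.7 mL = 2.85 mL total → factor 2.85/1.15 = 2.4783
Step 2: 1 mL + 9 mL = 10 mL total → factor 10/1 = 10
Step 3: 220 μL + 1800 μL = 2020 μL total → factor 2020/220 = 9.1818
Step 4: 400 μL + 1.6 mL = 2000 μL total → factor 2000/400 = 5
Dilution factor through tube #4 = 2.4783 × 10 × 9.1818 × 5 = 1137.7
[tube #4] = 0.200 M / 1137.7 = 0.0001758 M = 0.176 mM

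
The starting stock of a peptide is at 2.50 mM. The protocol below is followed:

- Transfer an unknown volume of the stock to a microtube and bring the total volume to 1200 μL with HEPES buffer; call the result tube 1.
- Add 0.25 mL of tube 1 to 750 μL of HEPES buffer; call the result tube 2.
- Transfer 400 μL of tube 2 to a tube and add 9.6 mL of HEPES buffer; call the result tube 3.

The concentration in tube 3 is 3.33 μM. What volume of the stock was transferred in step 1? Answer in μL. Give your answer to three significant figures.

160 μL

Step 1: v brought to 1200 μL → factor = 1200 μL/v
Step 2: 0.25 mL + 750 μL = 1 mL total → factor 1/0.25 = 4
Step 3: 400 μL + 9.6 mL = 10000 μL total → factor 10000/400 = 25
Product of known-step factors = 100
Overall factor = 2.50 mM / (3.33 μM) = 750.75
Step-1 factor = 750.75 / 100 = 7.5075
v = 1200 μL / 7.5075 = 160 μL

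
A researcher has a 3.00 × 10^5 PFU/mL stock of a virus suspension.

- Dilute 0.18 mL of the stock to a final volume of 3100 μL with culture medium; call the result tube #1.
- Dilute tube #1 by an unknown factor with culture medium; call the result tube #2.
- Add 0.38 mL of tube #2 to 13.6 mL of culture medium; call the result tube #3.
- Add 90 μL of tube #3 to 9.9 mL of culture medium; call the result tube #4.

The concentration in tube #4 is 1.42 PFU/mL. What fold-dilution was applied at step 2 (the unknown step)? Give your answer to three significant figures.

3.00-fold

Step 1: 0.18 mL brought to 3100 μL → factor 3.1/0.18 = 17.222
Step 2: unknown factor x
Step 3: 0.38 mL + 13.6 mL = 13.98 mL total → factor 13.98/0.38 = 36.789
Step 4: 90 μL + 9.9 mL = 9990 μL total → factor 9990/90 = 111
Product of known-step factors = 70329
Overall factor = 3.00 × 10^5 PFU/mL / (1.42 PFU/mL) = 2.1127 × 10^5
x = 2.1127 × 10^5 / 70329 = 3.00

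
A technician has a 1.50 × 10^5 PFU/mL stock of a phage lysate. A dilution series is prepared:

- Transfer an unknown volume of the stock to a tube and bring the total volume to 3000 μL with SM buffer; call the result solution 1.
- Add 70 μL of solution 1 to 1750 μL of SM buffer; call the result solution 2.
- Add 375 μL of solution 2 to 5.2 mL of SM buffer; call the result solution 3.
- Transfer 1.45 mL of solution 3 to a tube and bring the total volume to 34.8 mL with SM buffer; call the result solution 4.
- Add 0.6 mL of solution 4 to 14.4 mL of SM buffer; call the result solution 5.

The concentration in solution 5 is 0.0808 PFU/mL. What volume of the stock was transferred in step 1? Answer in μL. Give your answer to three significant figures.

375 μL

Step 1: v brought to 3000 μL → factor = 3000 μL/v
Step 2: 70 μL + 1750 μL = 1820 μL total → factor 1820/70 = 26
Step 3: 375 μL + 5.2 mL = 5575 μL total → factor 5575/375 = 14.867
Step 4: 1.45 mL brought to 34.8 mL → factor 34.8/1.45 = 24
Step 5: 0.6 mL + 14.4 mL = 15 mL total → factor 15/0.6 = 25
Product of known-step factors = 2.3192 × 10^5
Overall factor = 1.50 × 10^5 PFU/mL / (0.0808 PFU/mL) = 1.8564 × 10^6
Step-1 factor = 1.8564 × 10^6 / 2.3192 × 10^5 = 8.0046
v = 3000 μL / 8.0046 = 375 μL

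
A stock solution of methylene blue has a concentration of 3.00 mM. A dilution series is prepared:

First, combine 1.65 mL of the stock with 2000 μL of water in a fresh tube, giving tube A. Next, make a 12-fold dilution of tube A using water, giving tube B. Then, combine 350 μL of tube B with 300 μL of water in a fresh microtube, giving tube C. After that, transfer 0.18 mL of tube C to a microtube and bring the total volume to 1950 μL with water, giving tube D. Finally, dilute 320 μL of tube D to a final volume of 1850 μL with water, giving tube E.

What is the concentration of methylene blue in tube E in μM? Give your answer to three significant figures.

0.972 μM

Step 1: 1.65 mL + 2000 μL = 3.65 mL total → factor 3.65/1.65 = 2.2121
Step 2: 12-fold → factor 12
Step 3: 350 μL + 300 μL = 650 μL total → factor 650/350 = 1.8571
Step 4: 0.18 mL brought to 1950 μL → factor 1.95/0.18 = 10.833
Step 5: 320 μL brought to 1850 μL → factor 1850/320 = 5.7812
Dilution factor through tube E = 2.2121 × 12 × 1.8571 × 10.833 × 5.7812 = 3087.6
[tube E] = 3.00 mM / 3087.6 = 0.0009716 mM = 0.972 μM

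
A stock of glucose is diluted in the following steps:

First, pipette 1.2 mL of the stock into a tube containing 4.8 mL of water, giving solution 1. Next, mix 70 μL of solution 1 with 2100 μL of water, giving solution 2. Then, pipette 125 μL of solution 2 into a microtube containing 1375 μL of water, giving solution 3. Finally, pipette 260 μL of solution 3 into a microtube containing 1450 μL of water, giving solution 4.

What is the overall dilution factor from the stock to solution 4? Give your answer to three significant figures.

Step 1: 1.2 mL + 4.8 mL = 6 mL total → factor 6/1.2 = 5
Step 2: 70 μL + 2100 μL = 2170 μL total → factor 2170/70 = 31
Step 3: 125 μL + 1375 μL = 1500 μL total → factor 1500/125 = 12
Step 4: 260 μL + 1450 μL = 1710 μL total → factor 1710/260 = 6.5769
Overall dilution factor = 5 × 31 × 12 × 6.5769 = 12233

1.22 × 10^4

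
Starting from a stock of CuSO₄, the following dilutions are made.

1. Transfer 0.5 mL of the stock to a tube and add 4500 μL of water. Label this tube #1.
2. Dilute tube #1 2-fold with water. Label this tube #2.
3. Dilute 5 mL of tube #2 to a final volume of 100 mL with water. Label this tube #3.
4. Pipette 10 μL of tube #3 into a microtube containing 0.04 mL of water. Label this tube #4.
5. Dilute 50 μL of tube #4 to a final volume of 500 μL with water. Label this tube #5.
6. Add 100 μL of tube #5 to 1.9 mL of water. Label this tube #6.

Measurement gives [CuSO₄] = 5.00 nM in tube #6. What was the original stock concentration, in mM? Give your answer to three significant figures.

2.00 mM

Step 1: 0.5 mL + 4500 μL = 5 mL total → factor 5/0.5 = 10
Step 2: 2-fold → factor 2
Step 3: 5 mL brought to 100 mL → factor 100/5 = 20
Step 4: 10 μL + 0.04 mL = 50 μL total → factor 50/10 = 5
Step 5: 50 μL brought to 500 μL → factor 500/50 = 10
Step 6: 100 μL + 1.9 mL = 2000 μL total → factor 2000/100 = 20
Overall dilution factor = 10 × 2 × 20 × 5 × 10 × 20 = 4 × 10^5
Stock = 5.00 nM × 4 × 10^5 = 2.000 × 10^6 nM = 2.00 mM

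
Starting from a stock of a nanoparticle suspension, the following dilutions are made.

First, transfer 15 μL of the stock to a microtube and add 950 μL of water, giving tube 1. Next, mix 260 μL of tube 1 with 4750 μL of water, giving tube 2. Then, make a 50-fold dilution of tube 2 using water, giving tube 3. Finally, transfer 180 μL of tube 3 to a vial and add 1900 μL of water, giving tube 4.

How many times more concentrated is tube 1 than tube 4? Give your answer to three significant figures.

1.11 × 10^4

Step 1: 15 μL + 950 μL = 965 μL total → factor 965/15 = 64.333
Step 2: 260 μL + 4750 μL = 5010 μL total → factor 5010/260 = 19.269
Step 3: 50-fold → factor 50
Step 4: 180 μL + 1900 μL = 2080 μL total → factor 2080/180 = 11.556
Dilution factor to tube 1 = 64.333; to tube 4 = 7.1624 × 10^5
[tube 1]/[tube 4] = (factor to tube 4)/(factor to tube 1) = 7.1624 × 10^5/64.333 = 1.11 × 10^4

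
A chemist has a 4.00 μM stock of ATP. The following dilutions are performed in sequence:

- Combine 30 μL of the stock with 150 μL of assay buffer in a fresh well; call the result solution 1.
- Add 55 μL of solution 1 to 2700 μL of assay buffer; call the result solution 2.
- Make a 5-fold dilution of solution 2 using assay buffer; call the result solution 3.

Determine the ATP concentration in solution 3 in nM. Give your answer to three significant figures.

2.66 nM

Step 1: 30 μL + 150 μL = 180 μL total → factor 180/30 = 6
Step 2: 55 μL + 2700 μL = 2755 μL total → factor 2755/55 = 50.091
Step 3: 5-fold → factor 5
Overall dilution factor = 6 × 50.091 × 5 = 1502.7
Final = 4.00 μM / 1502.7 = 0.002662 μM = 2.66 nM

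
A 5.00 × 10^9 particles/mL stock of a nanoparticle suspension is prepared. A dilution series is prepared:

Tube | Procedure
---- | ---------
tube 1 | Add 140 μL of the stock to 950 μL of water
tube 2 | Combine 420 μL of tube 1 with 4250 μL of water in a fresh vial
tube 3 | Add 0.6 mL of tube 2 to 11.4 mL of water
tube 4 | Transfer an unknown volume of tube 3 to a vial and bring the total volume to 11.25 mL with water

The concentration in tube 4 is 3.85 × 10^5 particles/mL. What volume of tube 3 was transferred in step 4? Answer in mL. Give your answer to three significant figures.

Step 1: 140 μL + 950 μL = 1090 μL total → factor 1090/140 = 7.7857
Step 2: 420 μL + 4250 μL = 4670 μL total → factor 4670/420 = 11.119
Step 3: 0.6 mL + 11.4 mL = 12 mL total → factor 12/0.6 = 20
Step 4: v brought to 11.25 mL → factor = 11.25 mL/v
Product of known-step factors = 1731.4
Overall factor = 5.00 × 10^9 particles/mL / (3.85 × 10^5 particles/mL) = 12987
Step-4 factor = 12987 / 1731.4 = 7.5009
v = 11.25 mL / 7.5009 = 1.50 mL

1.50 mL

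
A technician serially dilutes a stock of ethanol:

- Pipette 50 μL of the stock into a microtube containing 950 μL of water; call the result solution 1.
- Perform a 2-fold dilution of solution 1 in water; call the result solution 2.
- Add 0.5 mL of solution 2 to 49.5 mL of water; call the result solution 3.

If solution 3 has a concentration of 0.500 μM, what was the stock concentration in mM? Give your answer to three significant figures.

Step 1: 50 μL + 950 μL = 1000 μL total → factor 1000/50 = 20
Step 2: 2-fold → factor 2
Step 3: 0.5 mL + 49.5 mL = 50 mL total → factor 50/0.5 = 100
Overall dilution factor = 20 × 2 × 100 = 4000
Stock = 0.500 μM × 4000 = 2000 μM = 2.00 mM

2.00 mM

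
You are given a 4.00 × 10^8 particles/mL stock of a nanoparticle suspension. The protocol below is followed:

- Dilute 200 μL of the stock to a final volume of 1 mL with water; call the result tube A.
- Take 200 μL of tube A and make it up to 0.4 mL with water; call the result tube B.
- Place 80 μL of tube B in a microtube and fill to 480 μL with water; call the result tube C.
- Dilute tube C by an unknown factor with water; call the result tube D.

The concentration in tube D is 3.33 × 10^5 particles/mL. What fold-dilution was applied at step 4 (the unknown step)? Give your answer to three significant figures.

Step 1: 200 μL brought to 1 mL → factor 1000/200 = 5
Step 2: 200 μL brought to 0.4 mL → factor 400/200 = 2
Step 3: 80 μL brought to 480 μL → factor 480/80 = 6
Step 4: unknown factor x
Product of known-step factors = 60
Overall factor = 4.00 × 10^8 particles/mL / (3.33 × 10^5 particles/mL) = 1201.2
x = 1201.2 / 60 = 20.0

20.0-fold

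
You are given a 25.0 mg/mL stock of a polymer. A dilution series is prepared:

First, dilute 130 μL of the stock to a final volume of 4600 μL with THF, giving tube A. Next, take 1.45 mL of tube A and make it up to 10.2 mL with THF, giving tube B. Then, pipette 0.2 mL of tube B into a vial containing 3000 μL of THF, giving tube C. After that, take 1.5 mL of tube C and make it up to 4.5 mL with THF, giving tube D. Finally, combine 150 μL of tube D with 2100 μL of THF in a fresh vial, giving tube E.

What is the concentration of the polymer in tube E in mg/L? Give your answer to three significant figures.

Step 1: 130 μL brought to 4600 μL → factor 4600/130 = 35.385
Step 2: 1.45 mL brought to 10.2 mL → factor 10.2/1.45 = 7.0345
Step 3: 0.2 mL + 3000 μL = 3.2 mL total → factor 3.2/0.2 = 16
Step 4: 1.5 mL brought to 4.5 mL → factor 4.5/1.5 = 3
Step 5: 150 μL + 2100 μL = 2250 μL total → factor 2250/150 = 15
Overall dilution factor = 35.385 × 7.0345 × 16 × 3 × 15 = 1.7922 × 10^5
Final = 25.0 mg/mL / 1.7922 × 10^5 = 0.0001395 mg/mL = 0.139 mg/L

0.139 mg/L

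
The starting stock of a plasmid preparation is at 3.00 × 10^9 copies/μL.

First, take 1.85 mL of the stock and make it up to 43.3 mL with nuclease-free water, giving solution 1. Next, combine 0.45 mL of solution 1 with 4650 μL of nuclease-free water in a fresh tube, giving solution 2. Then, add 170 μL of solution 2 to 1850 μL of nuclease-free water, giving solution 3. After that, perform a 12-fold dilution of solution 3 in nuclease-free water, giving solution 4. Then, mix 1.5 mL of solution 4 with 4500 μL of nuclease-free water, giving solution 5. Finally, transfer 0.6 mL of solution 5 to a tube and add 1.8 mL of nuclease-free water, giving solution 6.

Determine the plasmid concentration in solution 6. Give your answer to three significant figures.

Step 1: 1.85 mL brought to 43.3 mL → factor 43.3/1.85 = 23.405
Step 2: 0.45 mL + 4650 μL = 5.1 mL total → factor 5.1/0.45 = 11.333
Step 3: 170 μL + 1850 μL = 2020 μL total → factor 2020/170 = 11.882
Step 4: 12-fold → factor 12
Step 5: 1.5 mL + 4500 μL = 6 mL total → factor 6/1.5 = 4
Step 6: 0.6 mL + 1.8 mL = 2.4 mL total → factor 2.4/0.6 = 4
Overall dilution factor = 23.405 × 11.333 × 11.882 × 12 × 4 × 4 = 6.0517 × 10^5
Final = 3.00 × 10^9 copies/μL / 6.0517 × 10^5 = 4.96 × 10^3 copies/μL

4.96 × 10^3 copies/μL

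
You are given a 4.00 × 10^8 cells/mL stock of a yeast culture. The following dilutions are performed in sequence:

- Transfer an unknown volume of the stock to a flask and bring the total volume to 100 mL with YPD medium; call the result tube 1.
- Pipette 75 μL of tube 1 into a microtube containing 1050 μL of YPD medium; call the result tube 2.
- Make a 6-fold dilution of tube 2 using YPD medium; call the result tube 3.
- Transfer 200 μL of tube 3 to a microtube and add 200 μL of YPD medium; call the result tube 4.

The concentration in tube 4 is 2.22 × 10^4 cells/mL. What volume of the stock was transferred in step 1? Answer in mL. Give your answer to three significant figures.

Step 1: v brought to 100 mL → factor = 100 mL/v
Step 2: 75 μL + 1050 μL = 1125 μL total → factor 1125/75 = 15
Step 3: 6-fold → factor 6
Step 4: 200 μL + 200 μL = 400 μL total → factor 400/200 = 2
Product of known-step factors = 180
Overall factor = 4.00 × 10^8 cells/mL / (2.22 × 10^4 cells/mL) = 18018
Step-1 factor = 18018 / 180 = 100.1
v = 100 mL / 100.1 = 0.999 mL

0.999 mL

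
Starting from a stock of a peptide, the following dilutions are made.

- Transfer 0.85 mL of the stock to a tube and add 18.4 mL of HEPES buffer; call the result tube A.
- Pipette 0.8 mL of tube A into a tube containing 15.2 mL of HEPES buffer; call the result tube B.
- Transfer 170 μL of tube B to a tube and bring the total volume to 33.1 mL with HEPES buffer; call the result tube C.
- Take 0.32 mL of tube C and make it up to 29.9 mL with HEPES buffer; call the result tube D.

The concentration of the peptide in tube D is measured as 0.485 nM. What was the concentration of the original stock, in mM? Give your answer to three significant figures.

4.00 mM

Step 1: 0.85 mL + 18.4 mL = 19.25 mL total → factor 19.25/0.85 = 22.647
Step 2: 0.8 mL + 15.2 mL = 16 mL total → factor 16/0.8 = 20
Step 3: 170 μL brought to 33.1 mL → factor 33100/170 = 194.71
Step 4: 0.32 mL brought to 29.9 mL → factor 29.9/0.32 = 93.438
Overall dilution factor = 22.647 × 20 × 194.71 × 93.438 = 8.2403 × 10^6
Stock = 0.485 nM × 8.2403 × 10^6 = 3.997 × 10^6 nM = 4.00 mM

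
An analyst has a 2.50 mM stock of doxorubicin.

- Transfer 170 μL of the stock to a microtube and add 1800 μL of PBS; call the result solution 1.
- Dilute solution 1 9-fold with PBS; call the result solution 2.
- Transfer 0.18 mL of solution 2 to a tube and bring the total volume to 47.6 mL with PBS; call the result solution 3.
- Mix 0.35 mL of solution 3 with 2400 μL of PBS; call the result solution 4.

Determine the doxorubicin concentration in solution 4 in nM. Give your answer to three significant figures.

11.5 nM

Step 1: 170 μL + 1800 μL = 1970 μL total → factor 1970/170 = 11.588
Step 2: 9-fold → factor 9
Step 3: 0.18 mL brought to 47.6 mL → factor 47.6/0.18 = 264.44
Step 4: 0.35 mL + 2400 μL = 2.75 mL total → factor 2.75/0.35 = 7.8571
Overall dilution factor = 11.588 × 9 × 264.44 × 7.8571 = 2.167 × 10^5
Final = 2.50 mM / 2.167 × 10^5 = 1.154 × 10^-5 mM = 11.5 nM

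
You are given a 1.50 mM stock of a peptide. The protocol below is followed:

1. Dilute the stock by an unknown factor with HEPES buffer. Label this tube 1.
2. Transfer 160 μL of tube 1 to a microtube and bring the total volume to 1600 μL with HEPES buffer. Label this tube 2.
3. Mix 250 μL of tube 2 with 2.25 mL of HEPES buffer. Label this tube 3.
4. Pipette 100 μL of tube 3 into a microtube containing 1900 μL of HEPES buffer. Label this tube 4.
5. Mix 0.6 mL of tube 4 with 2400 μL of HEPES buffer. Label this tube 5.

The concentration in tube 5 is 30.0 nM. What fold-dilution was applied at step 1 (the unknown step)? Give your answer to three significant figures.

Step 1: unknown factor x
Step 2: 160 μL brought to 1600 μL → factor 1600/160 = 10
Step 3: 250 μL + 2.25 mL = 2500 μL total → factor 2500/250 = 10
Step 4: 100 μL + 1900 μL = 2000 μL total → factor 2000/100 = 20
Step 5: 0.6 mL + 2400 μL = 3 mL total → factor 3/0.6 = 5
Product of known-step factors = 10000
Overall factor = 1.50 mM / (30.0 nM) = 50000
x = 50000 / 10000 = 5.00

5.00-fold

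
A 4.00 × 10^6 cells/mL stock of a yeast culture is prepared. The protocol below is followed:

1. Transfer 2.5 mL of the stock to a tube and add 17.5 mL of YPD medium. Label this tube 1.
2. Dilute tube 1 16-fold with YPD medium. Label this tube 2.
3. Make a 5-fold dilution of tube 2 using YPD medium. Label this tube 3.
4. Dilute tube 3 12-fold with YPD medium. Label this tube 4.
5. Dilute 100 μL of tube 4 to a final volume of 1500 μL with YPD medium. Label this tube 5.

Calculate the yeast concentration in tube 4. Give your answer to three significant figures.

Step 1: 2.5 mL + 17.5 mL = 20 mL total → factor 20/2.5 = 8
Step 2: 16-fold → factor 16
Step 3: 5-fold → factor 5
Step 4: 12-fold → factor 12
Dilution factor through tube 4 = 8 × 16 × 5 × 12 = 7680
[tube 4] = 4.00 × 10^6 cells/mL / 7680 = 521 cells/mL

521 cells/mL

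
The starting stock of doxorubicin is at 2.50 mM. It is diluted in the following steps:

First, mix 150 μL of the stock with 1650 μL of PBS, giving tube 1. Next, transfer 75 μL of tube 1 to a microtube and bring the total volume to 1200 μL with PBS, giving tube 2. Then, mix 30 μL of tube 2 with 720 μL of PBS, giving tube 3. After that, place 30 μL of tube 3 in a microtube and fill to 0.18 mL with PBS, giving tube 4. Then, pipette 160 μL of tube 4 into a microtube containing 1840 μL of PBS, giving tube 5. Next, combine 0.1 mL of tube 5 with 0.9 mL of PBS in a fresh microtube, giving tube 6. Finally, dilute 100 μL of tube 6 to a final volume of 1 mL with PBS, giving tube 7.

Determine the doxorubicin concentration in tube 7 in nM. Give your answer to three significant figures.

0.0694 nM

Step 1: 150 μL + 1650 μL = 1800 μL total → factor 1800/150 = 12
Step 2: 75 μL brought to 1200 μL → factor 1200/75 = 16
Step 3: 30 μL + 720 μL = 750 μL total → factor 750/30 = 25
Step 4: 30 μL brought to 0.18 mL → factor 180/30 = 6
Step 5: 160 μL + 1840 μL = 2000 μL total → factor 2000/160 = 12.5
Step 6: 0.1 mL + 0.9 mL = 1 mL total → factor 1/0.1 = 10
Step 7: 100 μL brought to 1 mL → factor 1000/100 = 10
Overall dilution factor = 12 × 16 × 25 × 6 × 12.5 × 10 × 10 = 3.6 × 10^7
Final = 2.50 mM / 3.6 × 10^7 = 6.944 × 10^-8 mM = 0.0694 nM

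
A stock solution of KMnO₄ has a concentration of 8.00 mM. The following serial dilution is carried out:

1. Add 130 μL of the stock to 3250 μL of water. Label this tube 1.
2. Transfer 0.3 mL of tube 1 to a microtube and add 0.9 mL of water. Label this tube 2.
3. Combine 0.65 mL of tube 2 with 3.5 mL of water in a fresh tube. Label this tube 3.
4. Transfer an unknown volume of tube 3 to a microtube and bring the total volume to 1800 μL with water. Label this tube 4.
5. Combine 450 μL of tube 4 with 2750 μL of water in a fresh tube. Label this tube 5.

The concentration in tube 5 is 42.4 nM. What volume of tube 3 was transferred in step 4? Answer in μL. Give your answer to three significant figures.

Step 1: 130 μL + 3250 μL = 3380 μL total → factor 3380/130 = 26
Step 2: 0.3 mL + 0.9 mL = 1.2 mL total → factor 1.2/0.3 = 4
Step 3: 0.65 mL + 3.5 mL = 4.15 mL total → factor 4.15/0.65 = 6.3846
Step 4: v brought to 1800 μL → factor = 1800 μL/v
Step 5: 450 μL + 2750 μL = 3200 μL total → factor 3200/450 = 7.1111
Product of known-step factors = 4721.8
Overall factor = 8.00 mM / (42.4 nM) = 1.8868 × 10^5
Step-4 factor = 1.8868 × 10^5 / 4721.8 = 39.959
v = 1800 μL / 39.959 = 45.0 μL

45.0 μL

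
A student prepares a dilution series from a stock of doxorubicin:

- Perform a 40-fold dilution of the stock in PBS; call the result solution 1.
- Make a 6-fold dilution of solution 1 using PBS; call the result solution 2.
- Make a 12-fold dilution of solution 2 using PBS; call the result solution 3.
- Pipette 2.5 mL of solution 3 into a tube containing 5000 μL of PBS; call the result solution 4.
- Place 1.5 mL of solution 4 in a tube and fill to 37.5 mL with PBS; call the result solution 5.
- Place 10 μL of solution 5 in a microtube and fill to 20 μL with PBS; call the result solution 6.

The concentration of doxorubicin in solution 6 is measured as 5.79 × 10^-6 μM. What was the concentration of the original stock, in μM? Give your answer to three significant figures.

2.50 μM

Step 1: 40-fold → factor 40
Step 2: 6-fold → factor 6
Step 3: 12-fold → factor 12
Step 4: 2.5 mL + 5000 μL = 7.5 mL total → factor 7.5/2.5 = 3
Step 5: 1.5 mL brought to 37.5 mL → factor 37.5/1.5 = 25
Step 6: 10 μL brought to 20 μL → factor 20/10 = 2
Overall dilution factor = 40 × 6 × 12 × 3 × 25 × 2 = 4.32 × 10^5
Stock = 5.79 × 10^-6 μM × 4.32 × 10^5 = 2.50 μM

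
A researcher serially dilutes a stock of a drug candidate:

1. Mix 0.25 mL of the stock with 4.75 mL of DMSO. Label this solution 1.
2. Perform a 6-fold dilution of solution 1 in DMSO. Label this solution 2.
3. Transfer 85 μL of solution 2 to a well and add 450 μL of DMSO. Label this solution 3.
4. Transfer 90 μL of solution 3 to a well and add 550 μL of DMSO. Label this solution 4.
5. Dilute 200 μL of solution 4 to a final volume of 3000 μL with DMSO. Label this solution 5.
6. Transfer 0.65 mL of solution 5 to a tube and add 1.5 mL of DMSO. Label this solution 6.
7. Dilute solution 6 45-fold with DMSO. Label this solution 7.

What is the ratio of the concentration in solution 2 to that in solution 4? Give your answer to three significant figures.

44.8

Step 1: 0.25 mL + 4.75 mL = 5 mL total → factor 5/0.25 = 20
Step 2: 6-fold → factor 6
Step 3: 85 μL + 450 μL = 535 μL total → factor 535/85 = 6.2941
Step 4: 90 μL + 550 μL = 640 μL total → factor 640/90 = 7.1111
Dilution factor to solution 2 = 120; to solution 4 = 5371
[solution 2]/[solution 4] = (factor to solution 4)/(factor to solution 2) = 5371/120 = 44.8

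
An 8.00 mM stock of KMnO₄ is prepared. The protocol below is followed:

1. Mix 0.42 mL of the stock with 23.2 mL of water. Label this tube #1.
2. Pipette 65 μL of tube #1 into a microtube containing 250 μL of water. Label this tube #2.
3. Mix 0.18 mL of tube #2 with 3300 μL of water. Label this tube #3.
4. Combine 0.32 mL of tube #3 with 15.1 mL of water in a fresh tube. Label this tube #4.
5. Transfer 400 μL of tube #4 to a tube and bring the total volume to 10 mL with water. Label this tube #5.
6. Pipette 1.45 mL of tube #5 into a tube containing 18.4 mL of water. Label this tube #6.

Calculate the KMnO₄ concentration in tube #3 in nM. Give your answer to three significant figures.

1.52 × 10^3 nM

Step 1: 0.42 mL + 23.2 mL = 23.62 mL total → factor 23.62/0.42 = 56.238
Step 2: 65 μL + 250 μL = 315 μL total → factor 315/65 = 4.8462
Step 3: 0.18 mL + 3300 μL = 3.48 mL total → factor 3.48/0.18 = 19.333
Dilution factor through tube #3 = 56.238 × 4.8462 × 19.333 = 5269.1
[tube #3] = 8.00 mM / 5269.1 = 0.001518 mM = 1.52 × 10^3 nM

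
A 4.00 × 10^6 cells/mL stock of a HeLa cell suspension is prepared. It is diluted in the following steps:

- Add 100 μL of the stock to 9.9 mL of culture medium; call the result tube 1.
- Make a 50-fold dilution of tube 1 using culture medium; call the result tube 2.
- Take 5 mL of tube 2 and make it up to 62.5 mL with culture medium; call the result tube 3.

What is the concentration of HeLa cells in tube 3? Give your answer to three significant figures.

64.0 cells/mL

Step 1: 100 μL + 9.9 mL = 10000 μL total → factor 10000/100 = 100
Step 2: 50-fold → factor 50
Step 3: 5 mL brought to 62.5 mL → factor 62.5/5 = 12.5
Overall dilution factor = 100 × 50 × 12.5 = 62500
Final = 4.00 × 10^6 cells/mL / 62500 = 64.0 cells/mL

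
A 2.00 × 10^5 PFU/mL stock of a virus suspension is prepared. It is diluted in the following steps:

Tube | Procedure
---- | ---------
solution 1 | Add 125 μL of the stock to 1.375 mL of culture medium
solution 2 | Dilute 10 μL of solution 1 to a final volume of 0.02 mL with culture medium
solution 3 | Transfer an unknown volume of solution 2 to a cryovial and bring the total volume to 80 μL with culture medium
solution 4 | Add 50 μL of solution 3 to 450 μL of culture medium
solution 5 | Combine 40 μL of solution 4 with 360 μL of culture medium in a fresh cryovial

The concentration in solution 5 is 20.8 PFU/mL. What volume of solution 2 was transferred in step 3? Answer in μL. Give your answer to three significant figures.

Step 1: 125 μL + 1.375 mL = 1500 μL total → factor 1500/125 = 12
Step 2: 10 μL brought to 0.02 mL → factor 20/10 = 2
Step 3: v brought to 80 μL → factor = 80 μL/v
Step 4: 50 μL + 450 μL = 500 μL total → factor 500/50 = 10
Step 5: 40 μL + 360 μL = 400 μL total → factor 400/40 = 10
Product of known-step factors = 2400
Overall factor = 2.00 × 10^5 PFU/mL / (20.8 PFU/mL) = 9615.4
Step-3 factor = 9615.4 / 2400 = 4.0064
v = 80 μL / 4.0064 = 20.0 μL

20.0 μL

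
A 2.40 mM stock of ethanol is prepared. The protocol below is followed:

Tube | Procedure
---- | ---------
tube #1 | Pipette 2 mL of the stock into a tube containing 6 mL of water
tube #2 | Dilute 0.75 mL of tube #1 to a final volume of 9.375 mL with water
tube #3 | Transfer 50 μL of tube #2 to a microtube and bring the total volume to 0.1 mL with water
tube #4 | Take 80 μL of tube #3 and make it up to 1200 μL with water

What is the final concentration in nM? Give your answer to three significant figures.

1.60 × 10^3 nM

Step 1: 2 mL + 6 mL = 8 mL total → factor 8/2 = 4
Step 2: 0.75 mL brought to 9.375 mL → factor 9.375/0.75 = 12.5
Step 3: 50 μL brought to 0.1 mL → factor 100/50 = 2
Step 4: 80 μL brought to 1200 μL → factor 1200/80 = 15
Overall dilution factor = 4 × 12.5 × 2 × 15 = 1500
Final = 2.40 mM / 1500 = 0.001600 mM = 1.60 × 10^3 nM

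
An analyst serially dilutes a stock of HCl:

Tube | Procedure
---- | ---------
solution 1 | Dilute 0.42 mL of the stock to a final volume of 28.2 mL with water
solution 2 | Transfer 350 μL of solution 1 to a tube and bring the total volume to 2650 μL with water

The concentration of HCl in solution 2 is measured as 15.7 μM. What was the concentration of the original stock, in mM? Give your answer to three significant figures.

Step 1: 0.42 mL brought to 28.2 mL → factor 28.2/0.42 = 67.143
Step 2: 350 μL brought to 2650 μL → factor 2650/350 = 7.5714
Overall dilution factor = 67.143 × 7.5714 = 508.37
Stock = 15.7 μM × 508.37 = 7981 μM = 7.98 mM

7.98 mM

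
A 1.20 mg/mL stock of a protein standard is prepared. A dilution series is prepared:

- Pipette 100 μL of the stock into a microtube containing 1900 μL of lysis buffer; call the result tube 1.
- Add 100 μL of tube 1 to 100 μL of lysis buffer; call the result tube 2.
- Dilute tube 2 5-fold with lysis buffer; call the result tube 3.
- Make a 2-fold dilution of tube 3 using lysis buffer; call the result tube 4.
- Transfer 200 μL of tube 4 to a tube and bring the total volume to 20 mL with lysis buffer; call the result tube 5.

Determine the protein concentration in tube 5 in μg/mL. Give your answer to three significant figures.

0.0300 μg/mL

Step 1: 100 μL + 1900 μL = 2000 μL total → factor 2000/100 = 20
Step 2: 100 μL + 100 μL = 200 μL total → factor 200/100 = 2
Step 3: 5-fold → factor 5
Step 4: 2-fold → factor 2
Step 5: 200 μL brought to 20 mL → factor 20000/200 = 100
Overall dilution factor = 20 × 2 × 5 × 2 × 100 = 40000
Final = 1.20 mg/mL / 40000 = 3.000 × 10^-5 mg/mL = 0.0300 μg/mL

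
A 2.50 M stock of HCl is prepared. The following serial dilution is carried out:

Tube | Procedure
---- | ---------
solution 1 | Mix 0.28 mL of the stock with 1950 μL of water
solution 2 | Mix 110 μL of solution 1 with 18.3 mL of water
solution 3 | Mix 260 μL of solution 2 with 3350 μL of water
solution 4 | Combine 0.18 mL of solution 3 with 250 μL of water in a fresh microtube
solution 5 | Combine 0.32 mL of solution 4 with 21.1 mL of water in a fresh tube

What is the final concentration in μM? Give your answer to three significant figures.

0.845 μM

Step 1: 0.28 mL + 1950 μL = 2.23 mL total → factor 2.23/0.28 = 7.9643
Step 2: 110 μL + 18.3 mL = 18410 μL total → factor 18410/110 = 167.36
Step 3: 260 μL + 3350 μL = 3610 μL total → factor 3610/260 = 13.885
Step 4: 0.18 mL + 250 μL = 0.43 mL total → factor 0.43/0.18 = 2.3889
Step 5: 0.32 mL + 21.1 mL = 21.42 mL total → factor 21.42/0.32 = 66.938
Overall dilution factor = 7.9643 × 167.36 × 13.885 × 2.3889 × 66.938 = 2.9594 × 10^6
Final = 2.50 M / 2.9594 × 10^6 = 8.448 × 10^-7 M = 0.845 μM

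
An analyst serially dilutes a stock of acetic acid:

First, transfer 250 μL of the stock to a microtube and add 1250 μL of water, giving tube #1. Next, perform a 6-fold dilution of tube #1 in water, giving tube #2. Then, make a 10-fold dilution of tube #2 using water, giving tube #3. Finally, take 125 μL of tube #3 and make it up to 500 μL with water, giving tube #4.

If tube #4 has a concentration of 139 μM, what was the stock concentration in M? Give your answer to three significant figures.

Step 1: 250 μL + 1250 μL = 1500 μL total → factor 1500/250 = 6
Step 2: 6-fold → factor 6
Step 3: 10-fold → factor 10
Step 4: 125 μL brought to 500 μL → factor 500/125 = 4
Overall dilution factor = 6 × 6 × 10 × 4 = 1440
Stock = 139 μM × 1440 = 2.002 × 10^5 μM = 0.200 M

0.200 M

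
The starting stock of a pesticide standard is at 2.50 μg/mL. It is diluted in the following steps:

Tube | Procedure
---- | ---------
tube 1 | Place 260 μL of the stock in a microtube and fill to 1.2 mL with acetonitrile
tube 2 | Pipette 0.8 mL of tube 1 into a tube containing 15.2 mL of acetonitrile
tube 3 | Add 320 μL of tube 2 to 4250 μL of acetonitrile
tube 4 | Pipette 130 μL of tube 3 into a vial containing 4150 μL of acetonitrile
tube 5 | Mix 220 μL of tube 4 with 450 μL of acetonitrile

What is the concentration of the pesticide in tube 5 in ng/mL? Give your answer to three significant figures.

Step 1: 260 μL brought to 1.2 mL → factor 1200/260 = 4.6154
Step 2: 0.8 mL + 15.2 mL = 16 mL total → factor 16/0.8 = 20
Step 3: 320 μL + 4250 μL = 4570 μL total → factor 4570/320 = 14.281
Step 4: 130 μL + 4150 μL = 4280 μL total → factor 4280/130 = 32.923
Step 5: 220 μL + 450 μL = 670 μL total → factor 670/220 = 3.0455
Overall dilution factor = 4.6154 × 20 × 14.281 × 32.923 × 3.0455 = 1.3218 × 10^5
Final = 2.50 μg/mL / 1.3218 × 10^5 = 1.891 × 10^-5 μg/mL = 0.0189 ng/mL

0.0189 ng/mL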